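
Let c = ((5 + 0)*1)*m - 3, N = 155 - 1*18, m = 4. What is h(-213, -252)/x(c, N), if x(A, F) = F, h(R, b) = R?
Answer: -213/137 ≈ -1.5547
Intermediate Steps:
N = 137 (N = 155 - 18 = 137)
c = 17 (c = ((5 + 0)*1)*4 - 3 = (5*1)*4 - 3 = 5*4 - 3 = 20 - 3 = 17)
h(-213, -252)/x(c, N) = -213/137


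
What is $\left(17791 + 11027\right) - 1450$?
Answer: $27368$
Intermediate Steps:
$\left(17791 + 11027\right) - 1450 = 28818 - 1450 = 27368$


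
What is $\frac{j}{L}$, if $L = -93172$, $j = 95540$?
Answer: $- \frac{23885}{23293} \approx -1.0254$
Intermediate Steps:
$\frac{j}{L} = \frac{95540}{-93172} = 95540 \left(- \frac{1}{93172}\right) = - \frac{23885}{23293}$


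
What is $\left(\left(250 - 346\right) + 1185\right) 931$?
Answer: $1013859$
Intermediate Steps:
$\left(\left(250 - 346\right) + 1185\right) 931 = \left(-96 + 1185\right) 931 = 1089 \cdot 931 = 1013859$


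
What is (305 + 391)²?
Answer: 484416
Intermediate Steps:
(305 + 391)² = 696² = 484416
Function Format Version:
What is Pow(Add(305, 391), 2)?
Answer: 484416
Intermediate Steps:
Pow(Add(305, 391), 2) = Pow(696, 2) = 484416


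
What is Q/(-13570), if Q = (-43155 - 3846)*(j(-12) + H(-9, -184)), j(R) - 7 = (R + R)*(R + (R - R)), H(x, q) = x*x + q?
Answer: 4512096/6785 ≈ 665.01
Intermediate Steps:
H(x, q) = q + x² (H(x, q) = x² + q = q + x²)
j(R) = 7 + 2*R² (j(R) = 7 + (R + R)*(R + (R - R)) = 7 + (2*R)*(R + 0) = 7 + (2*R)*R = 7 + 2*R²)
Q = -9024192 (Q = (-43155 - 3846)*((7 + 2*(-12)²) + (-184 + (-9)²)) = -47001*((7 + 2*144) + (-184 + 81)) = -47001*((7 + 288) - 103) = -47001*(295 - 103) = -47001*192 = -9024192)
Q/(-13570) = -9024192/(-13570) = -9024192*(-1/13570) = 4512096/6785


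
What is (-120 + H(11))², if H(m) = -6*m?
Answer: 34596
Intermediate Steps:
(-120 + H(11))² = (-120 - 6*11)² = (-120 - 66)² = (-186)² = 34596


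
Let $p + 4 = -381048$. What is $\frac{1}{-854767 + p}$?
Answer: $- \frac{1}{1235819} \approx -8.0918 \cdot 10^{-7}$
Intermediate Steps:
$p = -381052$ ($p = -4 - 381048 = -381052$)
$\frac{1}{-854767 + p} = \frac{1}{-854767 - 381052} = \frac{1}{-1235819} = - \frac{1}{1235819}$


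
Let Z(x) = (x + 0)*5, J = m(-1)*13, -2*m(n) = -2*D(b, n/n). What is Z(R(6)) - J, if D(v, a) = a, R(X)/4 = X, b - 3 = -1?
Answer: 107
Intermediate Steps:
b = 2 (b = 3 - 1 = 2)
R(X) = 4*X
m(n) = 1 (m(n) = -(-1)*n/n = -(-1) = -½*(-2) = 1)
J = 13 (J = 1*13 = 13)
Z(x) = 5*x (Z(x) = x*5 = 5*x)
Z(R(6)) - J = 5*(4*6) - 1*13 = 5*24 - 13 = 120 - 13 = 107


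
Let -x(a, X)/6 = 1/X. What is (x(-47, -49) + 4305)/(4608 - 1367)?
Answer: 210951/158809 ≈ 1.3283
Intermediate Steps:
x(a, X) = -6/X
(x(-47, -49) + 4305)/(4608 - 1367) = (-6/(-49) + 4305)/(4608 - 1367) = (-6*(-1/49) + 4305)/3241 = (6/49 + 4305)*(1/3241) = (210951/49)*(1/3241) = 210951/158809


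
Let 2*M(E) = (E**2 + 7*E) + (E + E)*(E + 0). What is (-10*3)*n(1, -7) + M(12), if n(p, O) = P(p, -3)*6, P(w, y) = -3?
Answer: 798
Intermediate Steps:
n(p, O) = -18 (n(p, O) = -3*6 = -18)
M(E) = 3*E**2/2 + 7*E/2 (M(E) = ((E**2 + 7*E) + (E + E)*(E + 0))/2 = ((E**2 + 7*E) + (2*E)*E)/2 = ((E**2 + 7*E) + 2*E**2)/2 = (3*E**2 + 7*E)/2 = 3*E**2/2 + 7*E/2)
(-10*3)*n(1, -7) + M(12) = -10*3*(-18) + (1/2)*12*(7 + 3*12) = -30*(-18) + (1/2)*12*(7 + 36) = 540 + (1/2)*12*43 = 540 + 258 = 798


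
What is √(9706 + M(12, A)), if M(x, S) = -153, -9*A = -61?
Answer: √9553 ≈ 97.740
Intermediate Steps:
A = 61/9 (A = -⅑*(-61) = 61/9 ≈ 6.7778)
√(9706 + M(12, A)) = √(9706 - 153) = √9553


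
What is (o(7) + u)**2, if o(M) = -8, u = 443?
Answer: 189225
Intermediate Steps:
(o(7) + u)**2 = (-8 + 443)**2 = 435**2 = 189225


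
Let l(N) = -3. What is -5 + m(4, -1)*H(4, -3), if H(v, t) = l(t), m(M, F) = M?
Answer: -17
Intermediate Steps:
H(v, t) = -3
-5 + m(4, -1)*H(4, -3) = -5 + 4*(-3) = -5 - 12 = -17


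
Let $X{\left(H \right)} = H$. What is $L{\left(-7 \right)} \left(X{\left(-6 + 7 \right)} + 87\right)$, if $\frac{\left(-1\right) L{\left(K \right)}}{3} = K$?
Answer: $1848$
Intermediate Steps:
$L{\left(K \right)} = - 3 K$
$L{\left(-7 \right)} \left(X{\left(-6 + 7 \right)} + 87\right) = \left(-3\right) \left(-7\right) \left(\left(-6 + 7\right) + 87\right) = 21 \left(1 + 87\right) = 21 \cdot 88 = 1848$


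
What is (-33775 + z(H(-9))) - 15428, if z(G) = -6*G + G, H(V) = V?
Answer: -49158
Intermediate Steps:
z(G) = -5*G
(-33775 + z(H(-9))) - 15428 = (-33775 - 5*(-9)) - 15428 = (-33775 + 45) - 15428 = -33730 - 15428 = -49158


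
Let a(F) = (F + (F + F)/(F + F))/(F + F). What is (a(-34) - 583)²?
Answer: 1569031321/4624 ≈ 3.3932e+5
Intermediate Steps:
a(F) = (1 + F)/(2*F) (a(F) = (F + (2*F)/((2*F)))/((2*F)) = (F + (2*F)*(1/(2*F)))*(1/(2*F)) = (F + 1)*(1/(2*F)) = (1 + F)*(1/(2*F)) = (1 + F)/(2*F))
(a(-34) - 583)² = ((½)*(1 - 34)/(-34) - 583)² = ((½)*(-1/34)*(-33) - 583)² = (33/68 - 583)² = (-39611/68)² = 1569031321/4624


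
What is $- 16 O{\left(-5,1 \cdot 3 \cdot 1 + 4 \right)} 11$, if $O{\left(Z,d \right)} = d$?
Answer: $-1232$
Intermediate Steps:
$- 16 O{\left(-5,1 \cdot 3 \cdot 1 + 4 \right)} 11 = - 16 \left(1 \cdot 3 \cdot 1 + 4\right) 11 = - 16 \left(1 \cdot 3 + 4\right) 11 = - 16 \left(3 + 4\right) 11 = \left(-16\right) 7 \cdot 11 = \left(-112\right) 11 = -1232$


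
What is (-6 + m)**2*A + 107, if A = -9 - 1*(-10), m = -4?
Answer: 207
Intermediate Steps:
A = 1 (A = -9 + 10 = 1)
(-6 + m)**2*A + 107 = (-6 - 4)**2*1 + 107 = (-10)**2*1 + 107 = 100*1 + 107 = 100 + 107 = 207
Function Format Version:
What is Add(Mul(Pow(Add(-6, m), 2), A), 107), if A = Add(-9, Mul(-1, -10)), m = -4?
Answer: 207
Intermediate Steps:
A = 1 (A = Add(-9, 10) = 1)
Add(Mul(Pow(Add(-6, m), 2), A), 107) = Add(Mul(Pow(Add(-6, -4), 2), 1), 107) = Add(Mul(Pow(-10, 2), 1), 107) = Add(Mul(100, 1), 107) = Add(100, 107) = 207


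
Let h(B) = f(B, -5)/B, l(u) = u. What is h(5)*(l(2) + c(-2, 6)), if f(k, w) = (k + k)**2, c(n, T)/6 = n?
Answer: -200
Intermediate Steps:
c(n, T) = 6*n
f(k, w) = 4*k**2 (f(k, w) = (2*k)**2 = 4*k**2)
h(B) = 4*B (h(B) = (4*B**2)/B = 4*B)
h(5)*(l(2) + c(-2, 6)) = (4*5)*(2 + 6*(-2)) = 20*(2 - 12) = 20*(-10) = -200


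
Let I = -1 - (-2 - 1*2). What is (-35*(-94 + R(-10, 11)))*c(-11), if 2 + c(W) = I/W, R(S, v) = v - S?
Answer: -63875/11 ≈ -5806.8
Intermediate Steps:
I = 3 (I = -1 - (-2 - 2) = -1 - 1*(-4) = -1 + 4 = 3)
c(W) = -2 + 3/W
(-35*(-94 + R(-10, 11)))*c(-11) = (-35*(-94 + (11 - 1*(-10))))*(-2 + 3/(-11)) = (-35*(-94 + (11 + 10)))*(-2 + 3*(-1/11)) = (-35*(-94 + 21))*(-2 - 3/11) = -35*(-73)*(-25/11) = 2555*(-25/11) = -63875/11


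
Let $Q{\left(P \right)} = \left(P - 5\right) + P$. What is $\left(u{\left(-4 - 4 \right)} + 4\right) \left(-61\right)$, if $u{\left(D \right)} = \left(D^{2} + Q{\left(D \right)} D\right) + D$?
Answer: $-13908$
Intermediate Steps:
$Q{\left(P \right)} = -5 + 2 P$ ($Q{\left(P \right)} = \left(-5 + P\right) + P = -5 + 2 P$)
$u{\left(D \right)} = D + D^{2} + D \left(-5 + 2 D\right)$ ($u{\left(D \right)} = \left(D^{2} + \left(-5 + 2 D\right) D\right) + D = \left(D^{2} + D \left(-5 + 2 D\right)\right) + D = D + D^{2} + D \left(-5 + 2 D\right)$)
$\left(u{\left(-4 - 4 \right)} + 4\right) \left(-61\right) = \left(\left(-4 - 4\right) \left(-4 + 3 \left(-4 - 4\right)\right) + 4\right) \left(-61\right) = \left(- 8 \left(-4 + 3 \left(-8\right)\right) + 4\right) \left(-61\right) = \left(- 8 \left(-4 - 24\right) + 4\right) \left(-61\right) = \left(\left(-8\right) \left(-28\right) + 4\right) \left(-61\right) = \left(224 + 4\right) \left(-61\right) = 228 \left(-61\right) = -13908$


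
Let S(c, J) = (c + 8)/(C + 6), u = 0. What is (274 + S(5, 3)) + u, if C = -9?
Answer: 809/3 ≈ 269.67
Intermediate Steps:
S(c, J) = -8/3 - c/3 (S(c, J) = (c + 8)/(-9 + 6) = (8 + c)/(-3) = (8 + c)*(-⅓) = -8/3 - c/3)
(274 + S(5, 3)) + u = (274 + (-8/3 - ⅓*5)) + 0 = (274 + (-8/3 - 5/3)) + 0 = (274 - 13/3) + 0 = 809/3 + 0 = 809/3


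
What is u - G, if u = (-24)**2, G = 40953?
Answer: -40377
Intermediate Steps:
u = 576
u - G = 576 - 1*40953 = 576 - 40953 = -40377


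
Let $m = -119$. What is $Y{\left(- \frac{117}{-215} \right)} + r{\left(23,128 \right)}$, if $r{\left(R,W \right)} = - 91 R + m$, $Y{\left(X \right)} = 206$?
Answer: $-2006$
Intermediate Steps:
$r{\left(R,W \right)} = -119 - 91 R$ ($r{\left(R,W \right)} = - 91 R - 119 = -119 - 91 R$)
$Y{\left(- \frac{117}{-215} \right)} + r{\left(23,128 \right)} = 206 - 2212 = -2006$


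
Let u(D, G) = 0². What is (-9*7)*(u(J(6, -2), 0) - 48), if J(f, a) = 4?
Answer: 3024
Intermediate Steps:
u(D, G) = 0
(-9*7)*(u(J(6, -2), 0) - 48) = (-9*7)*(0 - 48) = -63*(-48) = 3024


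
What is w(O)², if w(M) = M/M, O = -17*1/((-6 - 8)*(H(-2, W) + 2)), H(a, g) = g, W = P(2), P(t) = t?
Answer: 1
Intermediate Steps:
W = 2
O = 17/56 (O = -17*1/((-6 - 8)*(2 + 2)) = -17/((-14*4)) = -17/(-56) = -17*(-1/56) = 17/56 ≈ 0.30357)
w(M) = 1
w(O)² = 1² = 1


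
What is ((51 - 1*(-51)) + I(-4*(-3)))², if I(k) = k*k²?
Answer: 3348900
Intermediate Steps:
I(k) = k³
((51 - 1*(-51)) + I(-4*(-3)))² = ((51 - 1*(-51)) + (-4*(-3))³)² = ((51 + 51) + 12³)² = (102 + 1728)² = 1830² = 3348900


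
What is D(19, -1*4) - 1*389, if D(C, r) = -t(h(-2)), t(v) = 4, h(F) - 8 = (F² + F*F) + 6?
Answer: -393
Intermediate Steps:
h(F) = 14 + 2*F² (h(F) = 8 + ((F² + F*F) + 6) = 8 + ((F² + F²) + 6) = 8 + (2*F² + 6) = 8 + (6 + 2*F²) = 14 + 2*F²)
D(C, r) = -4 (D(C, r) = -1*4 = -4)
D(19, -1*4) - 1*389 = -4 - 1*389 = -4 - 389 = -393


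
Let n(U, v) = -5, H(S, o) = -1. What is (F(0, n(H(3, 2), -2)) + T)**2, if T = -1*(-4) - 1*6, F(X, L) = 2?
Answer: 0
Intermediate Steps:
T = -2 (T = 4 - 6 = -2)
(F(0, n(H(3, 2), -2)) + T)**2 = (2 - 2)**2 = 0**2 = 0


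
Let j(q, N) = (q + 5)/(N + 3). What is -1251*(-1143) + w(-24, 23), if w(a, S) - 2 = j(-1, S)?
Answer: 18588637/13 ≈ 1.4299e+6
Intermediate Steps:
j(q, N) = (5 + q)/(3 + N)
w(a, S) = 2 + 4/(3 + S) (w(a, S) = 2 + (5 - 1)/(3 + S) = 2 + 4/(3 + S))
-1251*(-1143) + w(-24, 23) = -1251*(-1143) + 2*(5 + 23)/(3 + 23) = 1429893 + 2*28/26 = 1429893 + 2*(1/26)*28 = 1429893 + 28/13 = 18588637/13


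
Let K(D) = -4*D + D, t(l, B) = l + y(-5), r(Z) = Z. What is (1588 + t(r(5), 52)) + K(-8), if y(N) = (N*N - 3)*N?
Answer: 1507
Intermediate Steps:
y(N) = N*(-3 + N**2) (y(N) = (N**2 - 3)*N = (-3 + N**2)*N = N*(-3 + N**2))
t(l, B) = -110 + l (t(l, B) = l - 5*(-3 + (-5)**2) = l - 5*(-3 + 25) = l - 5*22 = l - 110 = -110 + l)
K(D) = -3*D
(1588 + t(r(5), 52)) + K(-8) = (1588 + (-110 + 5)) - 3*(-8) = (1588 - 105) + 24 = 1483 + 24 = 1507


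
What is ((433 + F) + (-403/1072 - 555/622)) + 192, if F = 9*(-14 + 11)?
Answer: 198945603/333392 ≈ 596.73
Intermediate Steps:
F = -27 (F = 9*(-3) = -27)
((433 + F) + (-403/1072 - 555/622)) + 192 = ((433 - 27) + (-403/1072 - 555/622)) + 192 = (406 + (-403*1/1072 - 555*1/622)) + 192 = (406 + (-403/1072 - 555/622)) + 192 = (406 - 422813/333392) + 192 = 134934339/333392 + 192 = 198945603/333392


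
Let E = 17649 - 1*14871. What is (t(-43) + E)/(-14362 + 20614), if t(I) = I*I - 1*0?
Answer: 4627/6252 ≈ 0.74008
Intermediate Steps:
t(I) = I² (t(I) = I² + 0 = I²)
E = 2778 (E = 17649 - 14871 = 2778)
(t(-43) + E)/(-14362 + 20614) = ((-43)² + 2778)/(-14362 + 20614) = (1849 + 2778)/6252 = 4627*(1/6252) = 4627/6252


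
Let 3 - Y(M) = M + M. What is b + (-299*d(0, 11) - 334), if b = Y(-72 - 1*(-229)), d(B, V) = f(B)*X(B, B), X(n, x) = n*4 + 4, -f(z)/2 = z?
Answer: -645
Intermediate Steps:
f(z) = -2*z
X(n, x) = 4 + 4*n (X(n, x) = 4*n + 4 = 4 + 4*n)
d(B, V) = -2*B*(4 + 4*B) (d(B, V) = (-2*B)*(4 + 4*B) = -2*B*(4 + 4*B))
Y(M) = 3 - 2*M (Y(M) = 3 - (M + M) = 3 - 2*M)
b = -311 (b = 3 - 2*(-72 - 1*(-229)) = 3 - 2*(-72 + 229) = 3 - 2*157 = 3 - 314 = -311)
b + (-299*d(0, 11) - 334) = -311 + (-(-2392)*0*(1 + 0) - 334) = -311 + (-(-2392)*0 - 334) = -311 + (-299*0 - 334) = -311 + (0 - 334) = -311 - 334 = -645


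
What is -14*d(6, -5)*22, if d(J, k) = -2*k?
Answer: -3080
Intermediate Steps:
-14*d(6, -5)*22 = -(-28)*(-5)*22 = -14*10*22 = -140*22 = -3080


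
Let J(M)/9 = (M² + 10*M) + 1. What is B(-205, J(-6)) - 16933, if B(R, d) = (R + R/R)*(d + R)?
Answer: 67115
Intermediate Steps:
J(M) = 9 + 9*M² + 90*M (J(M) = 9*((M² + 10*M) + 1) = 9*(1 + M² + 10*M) = 9 + 9*M² + 90*M)
B(R, d) = (1 + R)*(R + d) (B(R, d) = (R + 1)*(R + d) = (1 + R)*(R + d))
B(-205, J(-6)) - 16933 = (-205 + (9 + 9*(-6)² + 90*(-6)) + (-205)² - 205*(9 + 9*(-6)² + 90*(-6))) - 16933 = (-205 + (9 + 9*36 - 540) + 42025 - 205*(9 + 9*36 - 540)) - 16933 = (-205 + (9 + 324 - 540) + 42025 - 205*(9 + 324 - 540)) - 16933 = (-205 - 207 + 42025 - 205*(-207)) - 16933 = (-205 - 207 + 42025 + 42435) - 16933 = 84048 - 16933 = 67115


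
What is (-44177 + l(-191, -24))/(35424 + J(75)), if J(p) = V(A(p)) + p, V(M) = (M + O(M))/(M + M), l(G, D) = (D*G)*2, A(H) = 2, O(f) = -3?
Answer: -140036/141995 ≈ -0.98620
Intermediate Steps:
l(G, D) = 2*D*G
V(M) = (-3 + M)/(2*M) (V(M) = (M - 3)/(M + M) = (-3 + M)/((2*M)) = (-3 + M)*(1/(2*M)) = (-3 + M)/(2*M))
J(p) = -¼ + p (J(p) = (½)*(-3 + 2)/2 + p = (½)*(½)*(-1) + p = -¼ + p)
(-44177 + l(-191, -24))/(35424 + J(75)) = (-44177 + 2*(-24)*(-191))/(35424 + (-¼ + 75)) = (-44177 + 9168)/(35424 + 299/4) = -35009/141995/4 = -35009*4/141995 = -140036/141995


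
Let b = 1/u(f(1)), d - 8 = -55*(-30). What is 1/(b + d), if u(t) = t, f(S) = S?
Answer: 1/1659 ≈ 0.00060277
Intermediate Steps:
d = 1658 (d = 8 - 55*(-30) = 8 + 1650 = 1658)
b = 1 (b = 1/1 = 1)
1/(b + d) = 1/(1 + 1658) = 1/1659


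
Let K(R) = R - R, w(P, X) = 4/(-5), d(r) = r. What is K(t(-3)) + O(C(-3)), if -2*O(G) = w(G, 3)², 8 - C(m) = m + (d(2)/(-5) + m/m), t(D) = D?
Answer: -8/25 ≈ -0.32000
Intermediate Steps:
w(P, X) = -⅘ (w(P, X) = 4*(-⅕) = -⅘)
K(R) = 0
C(m) = 37/5 - m (C(m) = 8 - (m + (2/(-5) + m/m)) = 8 - (m + (2*(-⅕) + 1)) = 8 - (m + (-⅖ + 1)) = 8 - (m + ⅗) = 8 - (⅗ + m) = 8 + (-⅗ - m) = 37/5 - m)
O(G) = -8/25 (O(G) = -(-⅘)²/2 = -½*16/25 = -8/25)
K(t(-3)) + O(C(-3)) = 0 - 8/25 = -8/25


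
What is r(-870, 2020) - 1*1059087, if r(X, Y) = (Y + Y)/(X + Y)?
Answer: -121794601/115 ≈ -1.0591e+6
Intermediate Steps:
r(X, Y) = 2*Y/(X + Y) (r(X, Y) = (2*Y)/(X + Y) = 2*Y/(X + Y))
r(-870, 2020) - 1*1059087 = 2*2020/(-870 + 2020) - 1*1059087 = 2*2020/1150 - 1059087 = 2*2020*(1/1150) - 1059087 = 404/115 - 1059087 = -121794601/115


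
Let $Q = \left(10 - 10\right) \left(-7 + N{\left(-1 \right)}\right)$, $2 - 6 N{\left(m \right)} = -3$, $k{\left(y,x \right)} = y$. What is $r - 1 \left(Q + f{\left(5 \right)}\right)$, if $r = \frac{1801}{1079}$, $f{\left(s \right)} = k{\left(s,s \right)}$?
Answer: $- \frac{3594}{1079} \approx -3.3309$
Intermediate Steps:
$N{\left(m \right)} = \frac{5}{6}$ ($N{\left(m \right)} = \frac{1}{3} - - \frac{1}{2} = \frac{1}{3} + \frac{1}{2} = \frac{5}{6}$)
$f{\left(s \right)} = s$
$r = \frac{1801}{1079}$ ($r = 1801 \cdot \frac{1}{1079} = \frac{1801}{1079} \approx 1.6691$)
$Q = 0$ ($Q = \left(10 - 10\right) \left(-7 + \frac{5}{6}\right) = 0 \left(- \frac{37}{6}\right) = 0$)
$r - 1 \left(Q + f{\left(5 \right)}\right) = \frac{1801}{1079} - 1 \left(0 + 5\right) = \frac{1801}{1079} - 1 \cdot 5 = \frac{1801}{1079} - 5 = - \frac{3594}{1079}$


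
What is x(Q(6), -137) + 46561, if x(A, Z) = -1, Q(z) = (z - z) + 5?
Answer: 46560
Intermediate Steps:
Q(z) = 5 (Q(z) = 0 + 5 = 5)
x(Q(6), -137) + 46561 = -1 + 46561 = 46560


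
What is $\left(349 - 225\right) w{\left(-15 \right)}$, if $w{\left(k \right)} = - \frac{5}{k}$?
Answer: $\frac{124}{3} \approx 41.333$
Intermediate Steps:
$\left(349 - 225\right) w{\left(-15 \right)} = \left(349 - 225\right) \left(- \frac{5}{-15}\right) = 124 \left(\left(-5\right) \left(- \frac{1}{15}\right)\right) = 124 \cdot \frac{1}{3} = \frac{124}{3}$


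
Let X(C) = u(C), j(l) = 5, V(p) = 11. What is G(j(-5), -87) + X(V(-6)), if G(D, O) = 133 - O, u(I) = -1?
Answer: 219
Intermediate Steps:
X(C) = -1
G(j(-5), -87) + X(V(-6)) = (133 - 1*(-87)) - 1 = (133 + 87) - 1 = 220 - 1 = 219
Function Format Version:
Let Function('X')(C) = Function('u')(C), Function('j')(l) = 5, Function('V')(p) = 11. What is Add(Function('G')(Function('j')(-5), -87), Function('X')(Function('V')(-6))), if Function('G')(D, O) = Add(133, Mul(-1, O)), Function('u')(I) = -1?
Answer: 219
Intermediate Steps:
Function('X')(C) = -1
Add(Function('G')(Function('j')(-5), -87), Function('X')(Function('V')(-6))) = Add(Add(133, Mul(-1, -87)), -1) = Add(Add(133, 87), -1) = Add(220, -1) = 219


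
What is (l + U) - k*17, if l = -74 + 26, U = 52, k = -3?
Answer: 55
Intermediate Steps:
l = -48
(l + U) - k*17 = (-48 + 52) - (-3)*17 = 4 - 1*(-51) = 4 + 51 = 55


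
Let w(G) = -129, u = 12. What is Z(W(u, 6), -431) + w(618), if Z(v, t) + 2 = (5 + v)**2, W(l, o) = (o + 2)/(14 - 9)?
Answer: -2186/25 ≈ -87.440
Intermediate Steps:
W(l, o) = 2/5 + o/5 (W(l, o) = (2 + o)/5 = (2 + o)*(1/5) = 2/5 + o/5)
Z(v, t) = -2 + (5 + v)**2
Z(W(u, 6), -431) + w(618) = (-2 + (5 + (2/5 + (1/5)*6))**2) - 129 = (-2 + (5 + (2/5 + 6/5))**2) - 129 = (-2 + (5 + 8/5)**2) - 129 = (-2 + (33/5)**2) - 129 = (-2 + 1089/25) - 129 = 1039/25 - 129 = -2186/25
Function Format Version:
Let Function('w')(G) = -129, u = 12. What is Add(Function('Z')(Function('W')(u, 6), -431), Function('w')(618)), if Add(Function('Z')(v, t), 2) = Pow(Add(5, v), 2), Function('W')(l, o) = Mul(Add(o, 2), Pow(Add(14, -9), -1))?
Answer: Rational(-2186, 25) ≈ -87.440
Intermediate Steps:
Function('W')(l, o) = Add(Rational(2, 5), Mul(Rational(1, 5), o)) (Function('W')(l, o) = Mul(Add(2, o), Pow(5, -1)) = Mul(Add(2, o), Rational(1, 5)) = Add(Rational(2, 5), Mul(Rational(1, 5), o)))
Function('Z')(v, t) = Add(-2, Pow(Add(5, v), 2))
Add(Function('Z')(Function('W')(u, 6), -431), Function('w')(618)) = Add(Add(-2, Pow(Add(5, Add(Rational(2, 5), Mul(Rational(1, 5), 6))), 2)), -129) = Add(Add(-2, Pow(Add(5, Add(Rational(2, 5), Rational(6, 5))), 2)), -129) = Add(Add(-2, Pow(Add(5, Rational(8, 5)), 2)), -129) = Add(Add(-2, Pow(Rational(33, 5), 2)), -129) = Add(Add(-2, Rational(1089, 25)), -129) = Add(Rational(1039, 25), -129) = Rational(-2186, 25)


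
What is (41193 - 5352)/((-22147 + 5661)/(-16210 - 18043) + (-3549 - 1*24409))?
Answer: -1227661773/957628888 ≈ -1.2820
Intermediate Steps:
(41193 - 5352)/((-22147 + 5661)/(-16210 - 18043) + (-3549 - 1*24409)) = 35841/(-16486/(-34253) + (-3549 - 24409)) = 35841/(-16486*(-1/34253) - 27958) = 35841/(16486/34253 - 27958) = 35841/(-957628888/34253) = 35841*(-34253/957628888) = -1227661773/957628888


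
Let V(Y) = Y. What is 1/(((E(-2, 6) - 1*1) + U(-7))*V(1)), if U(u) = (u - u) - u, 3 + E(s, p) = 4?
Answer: 1/7 ≈ 0.14286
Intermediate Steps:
E(s, p) = 1 (E(s, p) = -3 + 4 = 1)
U(u) = -u (U(u) = 0 - u = -u)
1/(((E(-2, 6) - 1*1) + U(-7))*V(1)) = 1/(((1 - 1*1) - 1*(-7))*1) = 1/(((1 - 1) + 7)*1) = 1/((0 + 7)*1) = 1/(7*1) = 1/7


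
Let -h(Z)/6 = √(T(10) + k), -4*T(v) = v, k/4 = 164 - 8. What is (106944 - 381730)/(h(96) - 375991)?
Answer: 9392460266/12851746337 - 824358*√2486/141369209707 ≈ 0.73054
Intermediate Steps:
k = 624 (k = 4*(164 - 8) = 4*156 = 624)
T(v) = -v/4
h(Z) = -3*√2486 (h(Z) = -6*√(-¼*10 + 624) = -6*√(-5/2 + 624) = -3*√2486)
(106944 - 381730)/(h(96) - 375991) = (106944 - 381730)/(-3*√2486 - 375991) = -274786/(-375991 - 3*√2486)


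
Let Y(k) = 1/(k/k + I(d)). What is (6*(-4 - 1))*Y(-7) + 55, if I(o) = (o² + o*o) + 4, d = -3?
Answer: 1235/23 ≈ 53.696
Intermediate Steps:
I(o) = 4 + 2*o² (I(o) = (o² + o²) + 4 = 2*o² + 4 = 4 + 2*o²)
Y(k) = 1/23 (Y(k) = 1/(k/k + (4 + 2*(-3)²)) = 1/(1 + (4 + 2*9)) = 1/(1 + (4 + 18)) = 1/(1 + 22) = 1/23)
(6*(-4 - 1))*Y(-7) + 55 = (6*(-4 - 1))*(1/23) + 55 = (6*(-5))*(1/23) + 55 = -30*1/23 + 55 = -30/23 + 55 = 1235/23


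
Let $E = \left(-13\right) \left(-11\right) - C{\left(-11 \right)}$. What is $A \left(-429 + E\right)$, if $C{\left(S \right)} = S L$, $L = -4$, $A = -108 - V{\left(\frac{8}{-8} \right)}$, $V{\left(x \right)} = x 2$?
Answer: $34980$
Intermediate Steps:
$V{\left(x \right)} = 2 x$
$A = -106$ ($A = -108 - 2 \frac{8}{-8} = -108 - 2 \cdot 8 \left(- \frac{1}{8}\right) = -108 - 2 \left(-1\right) = -108 - -2 = -108 + 2 = -106$)
$C{\left(S \right)} = - 4 S$ ($C{\left(S \right)} = S \left(-4\right) = - 4 S$)
$E = 99$ ($E = \left(-13\right) \left(-11\right) - \left(-4\right) \left(-11\right) = 143 - 44 = 99$)
$A \left(-429 + E\right) = - 106 \left(-429 + 99\right) = \left(-106\right) \left(-330\right) = 34980$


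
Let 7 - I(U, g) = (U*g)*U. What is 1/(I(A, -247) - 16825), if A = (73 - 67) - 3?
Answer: -1/14595 ≈ -6.8517e-5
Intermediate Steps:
A = 3 (A = 6 - 3 = 3)
I(U, g) = 7 - g*U**2 (I(U, g) = 7 - U*g*U = 7 - g*U**2)
1/(I(A, -247) - 16825) = 1/((7 - 1*(-247)*3**2) - 16825) = 1/((7 - 1*(-247)*9) - 16825) = 1/((7 + 2223) - 16825) = 1/(2230 - 16825) = 1/(-14595) = -1/14595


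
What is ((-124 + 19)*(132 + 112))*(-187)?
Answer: 4790940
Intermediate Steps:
((-124 + 19)*(132 + 112))*(-187) = -105*244*(-187) = -25620*(-187) = 4790940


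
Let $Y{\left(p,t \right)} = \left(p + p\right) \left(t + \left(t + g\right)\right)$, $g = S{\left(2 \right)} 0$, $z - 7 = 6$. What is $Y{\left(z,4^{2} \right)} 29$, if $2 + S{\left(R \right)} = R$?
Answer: $24128$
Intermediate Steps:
$z = 13$ ($z = 7 + 6 = 13$)
$S{\left(R \right)} = -2 + R$
$g = 0$ ($g = \left(-2 + 2\right) 0 = 0 \cdot 0 = 0$)
$Y{\left(p,t \right)} = 4 p t$ ($Y{\left(p,t \right)} = \left(p + p\right) \left(t + \left(t + 0\right)\right) = 2 p \left(t + t\right) = 2 p 2 t = 4 p t$)
$Y{\left(z,4^{2} \right)} 29 = 4 \cdot 13 \cdot 4^{2} \cdot 29 = 4 \cdot 13 \cdot 16 \cdot 29 = 832 \cdot 29 = 24128$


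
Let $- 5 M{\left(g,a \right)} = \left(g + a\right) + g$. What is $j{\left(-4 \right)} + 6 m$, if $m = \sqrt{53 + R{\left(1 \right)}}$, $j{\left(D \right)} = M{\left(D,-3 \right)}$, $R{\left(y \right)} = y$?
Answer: $\frac{11}{5} + 18 \sqrt{6} \approx 46.291$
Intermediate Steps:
$M{\left(g,a \right)} = - \frac{2 g}{5} - \frac{a}{5}$ ($M{\left(g,a \right)} = - \frac{\left(g + a\right) + g}{5} = - \frac{\left(a + g\right) + g}{5} = - \frac{a + 2 g}{5} = - \frac{2 g}{5} - \frac{a}{5}$)
$j{\left(D \right)} = \frac{3}{5} - \frac{2 D}{5}$ ($j{\left(D \right)} = - \frac{2 D}{5} - - \frac{3}{5} = - \frac{2 D}{5} + \frac{3}{5} = \frac{3}{5} - \frac{2 D}{5}$)
$m = 3 \sqrt{6}$ ($m = \sqrt{53 + 1} = \sqrt{54} = 3 \sqrt{6} \approx 7.3485$)
$j{\left(-4 \right)} + 6 m = \left(\frac{3}{5} - - \frac{8}{5}\right) + 6 \cdot 3 \sqrt{6} = \left(\frac{3}{5} + \frac{8}{5}\right) + 18 \sqrt{6} = \frac{11}{5} + 18 \sqrt{6}$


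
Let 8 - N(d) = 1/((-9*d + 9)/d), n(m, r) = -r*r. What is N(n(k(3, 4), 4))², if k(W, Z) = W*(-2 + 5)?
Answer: 1537600/23409 ≈ 65.684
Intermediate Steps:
k(W, Z) = 3*W (k(W, Z) = W*3 = 3*W)
n(m, r) = -r²
N(d) = 8 - d/(9 - 9*d) (N(d) = 8 - 1/((-9*d + 9)/d) = 8 - 1/((9 - 9*d)/d) = 8 - d/(9 - 9*d))
N(n(k(3, 4), 4))² = ((-72 + 73*(-1*4²))/(9*(-1 - 1*4²)))² = ((-72 + 73*(-1*16))/(9*(-1 - 1*16)))² = ((-72 + 73*(-16))/(9*(-1 - 16)))² = ((⅑)*(-72 - 1168)/(-17))² = ((⅑)*(-1/17)*(-1240))² = (1240/153)² = 1537600/23409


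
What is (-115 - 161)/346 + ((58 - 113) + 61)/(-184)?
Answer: -13215/15916 ≈ -0.83030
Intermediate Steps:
(-115 - 161)/346 + ((58 - 113) + 61)/(-184) = -276*1/346 + (-55 + 61)*(-1/184) = -138/173 + 6*(-1/184) = -138/173 - 3/92 = -13215/15916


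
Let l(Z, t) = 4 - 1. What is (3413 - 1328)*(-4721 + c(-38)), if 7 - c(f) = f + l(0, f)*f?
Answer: -9511770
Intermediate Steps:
l(Z, t) = 3
c(f) = 7 - 4*f (c(f) = 7 - (f + 3*f) = 7 - 4*f)
(3413 - 1328)*(-4721 + c(-38)) = (3413 - 1328)*(-4721 + (7 - 4*(-38))) = 2085*(-4721 + (7 + 152)) = 2085*(-4721 + 159) = 2085*(-4562) = -9511770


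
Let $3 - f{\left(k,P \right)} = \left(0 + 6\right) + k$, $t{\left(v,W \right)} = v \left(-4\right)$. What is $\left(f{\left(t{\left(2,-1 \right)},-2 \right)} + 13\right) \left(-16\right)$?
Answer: $-288$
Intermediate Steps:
$t{\left(v,W \right)} = - 4 v$
$f{\left(k,P \right)} = -3 - k$ ($f{\left(k,P \right)} = 3 - \left(\left(0 + 6\right) + k\right) = 3 - \left(6 + k\right) = -3 - k$)
$\left(f{\left(t{\left(2,-1 \right)},-2 \right)} + 13\right) \left(-16\right) = \left(\left(-3 - \left(-4\right) 2\right) + 13\right) \left(-16\right) = \left(\left(-3 - -8\right) + 13\right) \left(-16\right) = \left(\left(-3 + 8\right) + 13\right) \left(-16\right) = \left(5 + 13\right) \left(-16\right) = 18 \left(-16\right) = -288$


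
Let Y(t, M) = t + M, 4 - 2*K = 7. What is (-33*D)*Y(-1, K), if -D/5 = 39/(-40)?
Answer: 6435/16 ≈ 402.19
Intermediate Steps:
K = -3/2 (K = 2 - ½*7 = 2 - 7/2 = -3/2 ≈ -1.5000)
D = 39/8 (D = -195/(-40) = -195*(-1)/40 = -5*(-39/40) = 39/8 ≈ 4.8750)
Y(t, M) = M + t
(-33*D)*Y(-1, K) = (-33*39/8)*(-3/2 - 1) = -1287/8*(-5/2) = 6435/16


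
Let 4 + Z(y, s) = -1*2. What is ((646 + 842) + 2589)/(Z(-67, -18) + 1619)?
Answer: 4077/1613 ≈ 2.5276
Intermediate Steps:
Z(y, s) = -6 (Z(y, s) = -4 - 1*2 = -4 - 2 = -6)
((646 + 842) + 2589)/(Z(-67, -18) + 1619) = ((646 + 842) + 2589)/(-6 + 1619) = (1488 + 2589)/1613 = 4077*(1/1613) = 4077/1613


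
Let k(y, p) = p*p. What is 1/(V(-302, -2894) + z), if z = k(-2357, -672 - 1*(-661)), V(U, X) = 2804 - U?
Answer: 1/3227 ≈ 0.00030989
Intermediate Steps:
k(y, p) = p²
z = 121 (z = (-672 - 1*(-661))² = (-672 + 661)² = (-11)² = 121)
1/(V(-302, -2894) + z) = 1/((2804 - 1*(-302)) + 121) = 1/((2804 + 302) + 121) = 1/(3106 + 121) = 1/3227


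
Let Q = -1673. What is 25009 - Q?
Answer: 26682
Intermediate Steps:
25009 - Q = 25009 - 1*(-1673) = 25009 + 1673 = 26682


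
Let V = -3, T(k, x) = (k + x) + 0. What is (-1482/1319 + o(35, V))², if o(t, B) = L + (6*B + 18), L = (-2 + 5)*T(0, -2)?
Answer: 88284816/1739761 ≈ 50.745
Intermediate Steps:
T(k, x) = k + x
L = -6 (L = (-2 + 5)*(0 - 2) = 3*(-2) = -6)
o(t, B) = 12 + 6*B (o(t, B) = -6 + (6*B + 18) = -6 + (18 + 6*B) = 12 + 6*B)
(-1482/1319 + o(35, V))² = (-1482/1319 + (12 + 6*(-3)))² = (-1482*1/1319 + (12 - 18))² = (-1482/1319 - 6)² = (-9396/1319)² = 88284816/1739761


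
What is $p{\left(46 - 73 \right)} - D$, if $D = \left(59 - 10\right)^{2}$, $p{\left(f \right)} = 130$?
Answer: $-2271$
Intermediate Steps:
$D = 2401$ ($D = 49^{2} = 2401$)
$p{\left(46 - 73 \right)} - D = 130 - 2401 = -2271$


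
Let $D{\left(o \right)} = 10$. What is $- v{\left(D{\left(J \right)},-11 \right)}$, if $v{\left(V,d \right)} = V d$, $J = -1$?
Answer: $110$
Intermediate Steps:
$- v{\left(D{\left(J \right)},-11 \right)} = - 10 \left(-11\right) = \left(-1\right) \left(-110\right) = 110$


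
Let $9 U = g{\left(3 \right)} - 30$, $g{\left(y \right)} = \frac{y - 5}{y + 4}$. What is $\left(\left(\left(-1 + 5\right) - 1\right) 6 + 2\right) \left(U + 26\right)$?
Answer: $\frac{28520}{63} \approx 452.7$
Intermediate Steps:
$g{\left(y \right)} = \frac{-5 + y}{4 + y}$
$U = - \frac{212}{63}$ ($U = \frac{\frac{-5 + 3}{4 + 3} - 30}{9} = \frac{\frac{1}{7} \left(-2\right) - 30}{9} = \frac{- \frac{2}{7} - 30}{9} = \frac{1}{9} \left(- \frac{212}{7}\right) = - \frac{212}{63} \approx -3.3651$)
$\left(\left(\left(-1 + 5\right) - 1\right) 6 + 2\right) \left(U + 26\right) = \left(\left(\left(-1 + 5\right) - 1\right) 6 + 2\right) \left(- \frac{212}{63} + 26\right) = \left(\left(4 - 1\right) 6 + 2\right) \frac{1426}{63} = \left(3 \cdot 6 + 2\right) \frac{1426}{63} = \left(18 + 2\right) \frac{1426}{63} = 20 \cdot \frac{1426}{63} = \frac{28520}{63}$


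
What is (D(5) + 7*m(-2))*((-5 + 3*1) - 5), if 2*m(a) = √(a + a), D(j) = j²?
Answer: -175 - 49*I ≈ -175.0 - 49.0*I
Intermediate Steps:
m(a) = √2*√a/2 (m(a) = √(a + a)/2 = √(2*a)/2 = (√2*√a)/2 = √2*√a/2)
(D(5) + 7*m(-2))*((-5 + 3*1) - 5) = (5² + 7*(√2*√(-2)/2))*((-5 + 3*1) - 5) = (25 + 7*(√2*(I*√2)/2))*((-5 + 3) - 5) = (25 + 7*I)*(-2 - 5) = (25 + 7*I)*(-7) = -175 - 49*I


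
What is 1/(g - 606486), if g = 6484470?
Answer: 1/5877984 ≈ 1.7013e-7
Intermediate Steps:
1/(g - 606486) = 1/(6484470 - 606486) = 1/5877984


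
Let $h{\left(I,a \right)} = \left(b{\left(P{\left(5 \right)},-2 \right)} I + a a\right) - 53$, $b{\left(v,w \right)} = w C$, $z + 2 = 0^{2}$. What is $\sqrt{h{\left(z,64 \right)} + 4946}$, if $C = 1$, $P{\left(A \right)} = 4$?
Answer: $23 \sqrt{17} \approx 94.831$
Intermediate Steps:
$z = -2$ ($z = -2 + 0^{2} = -2 + 0 = -2$)
$b{\left(v,w \right)} = w$ ($b{\left(v,w \right)} = w 1 = w$)
$h{\left(I,a \right)} = -53 + a^{2} - 2 I$ ($h{\left(I,a \right)} = \left(- 2 I + a a\right) - 53 = \left(- 2 I + a^{2}\right) - 53 = \left(a^{2} - 2 I\right) - 53 = -53 + a^{2} - 2 I$)
$\sqrt{h{\left(z,64 \right)} + 4946} = \sqrt{\left(-53 + 64^{2} - -4\right) + 4946} = \sqrt{\left(-53 + 4096 + 4\right) + 4946} = \sqrt{4047 + 4946} = \sqrt{8993} = 23 \sqrt{17}$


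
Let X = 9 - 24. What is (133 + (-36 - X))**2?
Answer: 12544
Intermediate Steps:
X = -15
(133 + (-36 - X))**2 = (133 + (-36 - 1*(-15)))**2 = (133 + (-36 + 15))**2 = (133 - 21)**2 = 112**2 = 12544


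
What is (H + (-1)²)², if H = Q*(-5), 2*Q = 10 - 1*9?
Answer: 9/4 ≈ 2.2500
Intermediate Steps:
Q = ½ (Q = (10 - 1*9)/2 = (10 - 9)/2 = (½)*1 = ½ ≈ 0.50000)
H = -5/2 (H = (½)*(-5) = -5/2 ≈ -2.5000)
(H + (-1)²)² = (-5/2 + (-1)²)² = (-5/2 + 1)² = (-3/2)² = 9/4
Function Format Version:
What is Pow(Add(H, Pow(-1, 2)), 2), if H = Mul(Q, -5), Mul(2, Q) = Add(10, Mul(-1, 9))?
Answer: Rational(9, 4) ≈ 2.2500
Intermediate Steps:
Q = Rational(1, 2) (Q = Mul(Rational(1, 2), Add(10, Mul(-1, 9))) = Mul(Rational(1, 2), Add(10, -9)) = Mul(Rational(1, 2), 1) = Rational(1, 2) ≈ 0.50000)
H = Rational(-5, 2) (H = Mul(Rational(1, 2), -5) = Rational(-5, 2) ≈ -2.5000)
Pow(Add(H, Pow(-1, 2)), 2) = Pow(Add(Rational(-5, 2), Pow(-1, 2)), 2) = Pow(Add(Rational(-5, 2), 1), 2) = Pow(Rational(-3, 2), 2) = Rational(9, 4)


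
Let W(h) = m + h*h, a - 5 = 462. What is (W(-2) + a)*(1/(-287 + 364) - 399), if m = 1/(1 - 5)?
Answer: -4132109/22 ≈ -1.8782e+5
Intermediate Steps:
a = 467 (a = 5 + 462 = 467)
m = -¼ (m = 1/(-4) = -¼ ≈ -0.25000)
W(h) = -¼ + h² (W(h) = -¼ + h*h = -¼ + h²)
(W(-2) + a)*(1/(-287 + 364) - 399) = ((-¼ + (-2)²) + 467)*(1/(-287 + 364) - 399) = ((-¼ + 4) + 467)*(1/77 - 399) = (15/4 + 467)*(1/77 - 399) = (1883/4)*(-30722/77) = -4132109/22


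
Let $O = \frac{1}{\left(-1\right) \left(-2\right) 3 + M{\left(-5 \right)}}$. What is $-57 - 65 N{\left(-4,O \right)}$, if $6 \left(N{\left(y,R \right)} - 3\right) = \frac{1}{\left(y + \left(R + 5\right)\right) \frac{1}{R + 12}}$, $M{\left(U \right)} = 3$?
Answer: $- \frac{4441}{12} \approx -370.08$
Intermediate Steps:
$O = \frac{1}{9}$ ($O = \frac{1}{\left(-1\right) \left(-2\right) 3 + 3} = \frac{1}{2 \cdot 3 + 3} = \frac{1}{6 + 3} = \frac{1}{9} \approx 0.11111$)
$N{\left(y,R \right)} = 3 + \frac{12 + R}{6 \left(5 + R + y\right)}$ ($N{\left(y,R \right)} = 3 + \frac{1}{6 \frac{y + \left(R + 5\right)}{R + 12}} = 3 + \frac{1}{6 \frac{y + \left(5 + R\right)}{12 + R}} = 3 + \frac{1}{6 \frac{5 + R + y}{12 + R}} = 3 + \frac{\frac{1}{5 + R + y} \left(12 + R\right)}{6} = 3 + \frac{12 + R}{6 \left(5 + R + y\right)}$)
$-57 - 65 N{\left(-4,O \right)} = -57 - 65 \frac{17 + 3 \left(-4\right) + \frac{19}{6} \cdot \frac{1}{9}}{5 + \frac{1}{9} - 4} = -57 - 65 \frac{17 - 12 + \frac{19}{54}}{\frac{10}{9}} = -57 - 65 \cdot \frac{9}{10} \cdot \frac{289}{54} = -57 - \frac{3757}{12} = - \frac{4441}{12}$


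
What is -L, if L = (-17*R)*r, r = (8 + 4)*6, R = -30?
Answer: -36720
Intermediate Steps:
r = 72 (r = 12*6 = 72)
L = 36720 (L = -17*(-30)*72 = 510*72 = 36720)
-L = -1*36720 = -36720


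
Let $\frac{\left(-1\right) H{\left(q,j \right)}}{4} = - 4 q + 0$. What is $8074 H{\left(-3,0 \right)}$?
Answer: $-387552$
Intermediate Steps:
$H{\left(q,j \right)} = 16 q$ ($H{\left(q,j \right)} = - 4 \left(- 4 q + 0\right) = - 4 \left(- 4 q\right) = 16 q$)
$8074 H{\left(-3,0 \right)} = 8074 \cdot 16 \left(-3\right) = 8074 \left(-48\right) = -387552$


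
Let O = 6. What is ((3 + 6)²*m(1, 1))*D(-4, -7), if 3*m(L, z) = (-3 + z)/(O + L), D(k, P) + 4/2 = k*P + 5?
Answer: -1674/7 ≈ -239.14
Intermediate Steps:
D(k, P) = 3 + P*k (D(k, P) = -2 + (k*P + 5) = -2 + (P*k + 5) = -2 + (5 + P*k) = 3 + P*k)
m(L, z) = (-3 + z)/(3*(6 + L)) (m(L, z) = ((-3 + z)/(6 + L))/3 = (-3 + z)/(3*(6 + L)))
((3 + 6)²*m(1, 1))*D(-4, -7) = ((3 + 6)²*((-3 + 1)/(3*(6 + 1))))*(3 - 7*(-4)) = (9²*((⅓)*(-2)/7))*(3 + 28) = (81*((⅓)*(⅐)*(-2)))*31 = (81*(-2/21))*31 = -54/7*31 = -1674/7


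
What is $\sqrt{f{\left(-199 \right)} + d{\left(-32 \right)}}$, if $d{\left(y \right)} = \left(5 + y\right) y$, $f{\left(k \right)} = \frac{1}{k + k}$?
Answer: $\frac{\sqrt{136860658}}{398} \approx 29.394$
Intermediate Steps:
$f{\left(k \right)} = \frac{1}{2 k}$
$d{\left(y \right)} = y \left(5 + y\right)$
$\sqrt{f{\left(-199 \right)} + d{\left(-32 \right)}} = \sqrt{\frac{1}{2 \left(-199\right)} - 32 \left(5 - 32\right)} = \sqrt{\frac{1}{2} \left(- \frac{1}{199}\right) - -864} = \sqrt{- \frac{1}{398} + 864} = \sqrt{\frac{343871}{398}} = \frac{\sqrt{136860658}}{398}$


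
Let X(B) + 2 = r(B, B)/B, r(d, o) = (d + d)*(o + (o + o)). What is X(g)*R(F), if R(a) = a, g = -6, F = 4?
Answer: -152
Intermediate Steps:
r(d, o) = 6*d*o (r(d, o) = (2*d)*(o + 2*o) = (2*d)*(3*o) = 6*d*o)
X(B) = -2 + 6*B (X(B) = -2 + (6*B*B)/B = -2 + (6*B**2)/B = -2 + 6*B)
X(g)*R(F) = (-2 + 6*(-6))*4 = (-2 - 36)*4 = -38*4 = -152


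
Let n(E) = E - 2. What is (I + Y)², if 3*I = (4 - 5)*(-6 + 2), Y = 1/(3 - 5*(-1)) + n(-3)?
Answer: 7225/576 ≈ 12.543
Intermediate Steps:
n(E) = -2 + E
Y = -39/8 (Y = 1/(3 - 5*(-1)) + (-2 - 3) = 1/(3 + 5) - 5 = 1/8 - 5 = 1*(⅛) - 5 = ⅛ - 5 = -39/8 ≈ -4.8750)
I = 4/3 (I = ((4 - 5)*(-6 + 2))/3 = (-1*(-4))/3 = (⅓)*4 = 4/3 ≈ 1.3333)
(I + Y)² = (4/3 - 39/8)² = (-85/24)² = 7225/576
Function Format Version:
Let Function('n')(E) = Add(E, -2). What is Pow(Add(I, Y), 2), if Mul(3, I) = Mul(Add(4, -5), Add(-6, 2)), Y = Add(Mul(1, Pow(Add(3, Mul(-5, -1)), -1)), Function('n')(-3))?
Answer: Rational(7225, 576) ≈ 12.543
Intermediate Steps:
Function('n')(E) = Add(-2, E)
Y = Rational(-39, 8) (Y = Add(Mul(1, Pow(Add(3, Mul(-5, -1)), -1)), Add(-2, -3)) = Add(Mul(1, Pow(Add(3, 5), -1)), -5) = Add(Mul(1, Pow(8, -1)), -5) = Add(Mul(1, Rational(1, 8)), -5) = Add(Rational(1, 8), -5) = Rational(-39, 8) ≈ -4.8750)
I = Rational(4, 3) (I = Mul(Rational(1, 3), Mul(Add(4, -5), Add(-6, 2))) = Mul(Rational(1, 3), Mul(-1, -4)) = Mul(Rational(1, 3), 4) = Rational(4, 3) ≈ 1.3333)
Pow(Add(I, Y), 2) = Pow(Add(Rational(4, 3), Rational(-39, 8)), 2) = Pow(Rational(-85, 24), 2) = Rational(7225, 576)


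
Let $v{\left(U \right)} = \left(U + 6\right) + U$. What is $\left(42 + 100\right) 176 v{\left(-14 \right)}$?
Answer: $-549824$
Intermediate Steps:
$v{\left(U \right)} = 6 + 2 U$ ($v{\left(U \right)} = \left(6 + U\right) + U = 6 + 2 U$)
$\left(42 + 100\right) 176 v{\left(-14 \right)} = \left(42 + 100\right) 176 \left(6 + 2 \left(-14\right)\right) = 142 \cdot 176 \left(6 - 28\right) = 24992 \left(-22\right) = -549824$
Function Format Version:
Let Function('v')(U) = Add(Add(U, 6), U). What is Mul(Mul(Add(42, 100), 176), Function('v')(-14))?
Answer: -549824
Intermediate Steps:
Function('v')(U) = Add(6, Mul(2, U)) (Function('v')(U) = Add(Add(6, U), U) = Add(6, Mul(2, U)))
Mul(Mul(Add(42, 100), 176), Function('v')(-14)) = Mul(Mul(Add(42, 100), 176), Add(6, Mul(2, -14))) = Mul(Mul(142, 176), Add(6, -28)) = Mul(24992, -22) = -549824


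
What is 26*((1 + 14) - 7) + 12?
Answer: 220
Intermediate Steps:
26*((1 + 14) - 7) + 12 = 26*(15 - 7) + 12 = 26*8 + 12 = 208 + 12 = 220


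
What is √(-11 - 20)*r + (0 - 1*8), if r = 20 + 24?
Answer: -8 + 44*I*√31 ≈ -8.0 + 244.98*I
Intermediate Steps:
r = 44
√(-11 - 20)*r + (0 - 1*8) = √(-11 - 20)*44 + (0 - 1*8) = √(-31)*44 + (0 - 8) = (I*√31)*44 - 8 = 44*I*√31 - 8 = -8 + 44*I*√31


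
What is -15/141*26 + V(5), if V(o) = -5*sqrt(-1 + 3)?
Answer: -130/47 - 5*sqrt(2) ≈ -9.8370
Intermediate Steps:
V(o) = -5*sqrt(2)
-15/141*26 + V(5) = -15/141*26 - 5*sqrt(2) = -15*1/141*26 - 5*sqrt(2) = -5/47*26 - 5*sqrt(2) = -130/47 - 5*sqrt(2)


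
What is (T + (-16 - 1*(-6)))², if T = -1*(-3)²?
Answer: 361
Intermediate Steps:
T = -9 (T = -1*9 = -9)
(T + (-16 - 1*(-6)))² = (-9 + (-16 - 1*(-6)))² = (-9 + (-16 + 6))² = (-9 - 10)² = (-19)² = 361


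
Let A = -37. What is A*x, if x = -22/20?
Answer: 407/10 ≈ 40.700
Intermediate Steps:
x = -11/10 (x = -22*1/20 = -11/10 ≈ -1.1000)
A*x = -37*(-11/10) = 407/10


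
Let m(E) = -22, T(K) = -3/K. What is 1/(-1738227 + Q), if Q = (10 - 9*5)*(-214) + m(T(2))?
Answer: -1/1730759 ≈ -5.7778e-7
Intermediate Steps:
Q = 7468 (Q = (10 - 9*5)*(-214) - 22 = (10 - 45)*(-214) - 22 = -35*(-214) - 22 = 7490 - 22 = 7468)
1/(-1738227 + Q) = 1/(-1738227 + 7468) = 1/(-1730759) = -1/1730759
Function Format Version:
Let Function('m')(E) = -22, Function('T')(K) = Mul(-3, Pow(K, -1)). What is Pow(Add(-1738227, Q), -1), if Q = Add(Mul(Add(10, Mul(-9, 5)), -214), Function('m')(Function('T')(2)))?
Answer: Rational(-1, 1730759) ≈ -5.7778e-7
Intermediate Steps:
Q = 7468 (Q = Add(Mul(Add(10, Mul(-9, 5)), -214), -22) = Add(Mul(Add(10, -45), -214), -22) = Add(Mul(-35, -214), -22) = Add(7490, -22) = 7468)
Pow(Add(-1738227, Q), -1) = Pow(Add(-1738227, 7468), -1) = Pow(-1730759, -1) = Rational(-1, 1730759)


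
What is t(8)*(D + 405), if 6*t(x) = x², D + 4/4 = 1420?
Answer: 19456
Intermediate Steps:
D = 1419 (D = -1 + 1420 = 1419)
t(x) = x²/6
t(8)*(D + 405) = ((⅙)*8²)*(1419 + 405) = ((⅙)*64)*1824 = (32/3)*1824 = 19456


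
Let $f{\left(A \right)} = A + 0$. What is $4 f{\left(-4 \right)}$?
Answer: $-16$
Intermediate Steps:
$f{\left(A \right)} = A$
$4 f{\left(-4 \right)} = 4 \left(-4\right) = -16$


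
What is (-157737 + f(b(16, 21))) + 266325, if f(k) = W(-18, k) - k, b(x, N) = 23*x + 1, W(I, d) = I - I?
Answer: 108219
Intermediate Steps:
W(I, d) = 0
b(x, N) = 1 + 23*x
f(k) = -k (f(k) = 0 - k = -k)
(-157737 + f(b(16, 21))) + 266325 = (-157737 - (1 + 23*16)) + 266325 = (-157737 - (1 + 368)) + 266325 = (-157737 - 1*369) + 266325 = (-157737 - 369) + 266325 = -158106 + 266325 = 108219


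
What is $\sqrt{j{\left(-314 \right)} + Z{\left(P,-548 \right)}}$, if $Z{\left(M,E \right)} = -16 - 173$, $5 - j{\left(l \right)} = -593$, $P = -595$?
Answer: $\sqrt{409} \approx 20.224$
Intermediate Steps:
$j{\left(l \right)} = 598$ ($j{\left(l \right)} = 5 - -593 = 5 + 593 = 598$)
$Z{\left(M,E \right)} = -189$ ($Z{\left(M,E \right)} = -16 - 173 = -189$)
$\sqrt{j{\left(-314 \right)} + Z{\left(P,-548 \right)}} = \sqrt{598 - 189} = \sqrt{409}$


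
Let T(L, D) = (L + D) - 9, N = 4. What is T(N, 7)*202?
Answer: 404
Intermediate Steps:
T(L, D) = -9 + D + L (T(L, D) = (D + L) - 9 = -9 + D + L)
T(N, 7)*202 = (-9 + 7 + 4)*202 = 2*202 = 404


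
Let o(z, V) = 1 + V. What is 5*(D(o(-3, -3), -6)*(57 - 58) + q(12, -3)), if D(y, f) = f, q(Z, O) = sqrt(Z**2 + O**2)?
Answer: 30 + 15*sqrt(17) ≈ 91.847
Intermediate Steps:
q(Z, O) = sqrt(O**2 + Z**2)
5*(D(o(-3, -3), -6)*(57 - 58) + q(12, -3)) = 5*(-6*(57 - 58) + sqrt((-3)**2 + 12**2)) = 5*(-6*(-1) + sqrt(9 + 144)) = 5*(6 + sqrt(153)) = 5*(6 + 3*sqrt(17)) = 30 + 15*sqrt(17)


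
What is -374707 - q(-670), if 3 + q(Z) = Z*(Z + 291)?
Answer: -628634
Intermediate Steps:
q(Z) = -3 + Z*(291 + Z) (q(Z) = -3 + Z*(Z + 291) = -3 + Z*(291 + Z))
-374707 - q(-670) = -374707 - (-3 + (-670)² + 291*(-670)) = -374707 - (-3 + 448900 - 194970) = -374707 - 1*253927 = -374707 - 253927 = -628634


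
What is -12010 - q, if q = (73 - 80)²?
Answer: -12059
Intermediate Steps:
q = 49 (q = (-7)² = 49)
-12010 - q = -12010 - 1*49 = -12010 - 49 = -12059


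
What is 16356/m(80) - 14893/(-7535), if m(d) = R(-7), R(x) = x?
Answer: -123138209/52745 ≈ -2334.6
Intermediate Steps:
m(d) = -7
16356/m(80) - 14893/(-7535) = 16356/(-7) - 14893/(-7535) = 16356*(-⅐) - 14893*(-1/7535) = -16356/7 + 14893/7535 = -123138209/52745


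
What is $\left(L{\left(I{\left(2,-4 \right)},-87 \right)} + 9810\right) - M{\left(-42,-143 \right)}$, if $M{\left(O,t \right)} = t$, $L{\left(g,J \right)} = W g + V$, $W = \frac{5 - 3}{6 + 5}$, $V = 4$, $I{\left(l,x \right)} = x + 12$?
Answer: $\frac{109543}{11} \approx 9958.5$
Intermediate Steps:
$I{\left(l,x \right)} = 12 + x$
$W = \frac{2}{11} \approx 0.18182$
$L{\left(g,J \right)} = 4 + \frac{2 g}{11}$ ($L{\left(g,J \right)} = \frac{2 g}{11} + 4 = 4 + \frac{2 g}{11}$)
$\left(L{\left(I{\left(2,-4 \right)},-87 \right)} + 9810\right) - M{\left(-42,-143 \right)} = \left(\left(4 + \frac{2 \left(12 - 4\right)}{11}\right) + 9810\right) - -143 = \left(\left(4 + \frac{2}{11} \cdot 8\right) + 9810\right) + 143 = \left(\left(4 + \frac{16}{11}\right) + 9810\right) + 143 = \left(\frac{60}{11} + 9810\right) + 143 = \frac{107970}{11} + 143 = \frac{109543}{11}$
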